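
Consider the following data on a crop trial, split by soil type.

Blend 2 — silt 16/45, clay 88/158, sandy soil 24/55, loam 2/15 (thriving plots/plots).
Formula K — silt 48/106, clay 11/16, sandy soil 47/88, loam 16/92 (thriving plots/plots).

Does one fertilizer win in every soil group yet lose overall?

Silt: Blend 2 16/45 = 35.6%, Formula K 48/106 = 45.3% → Formula K
Clay: Blend 2 88/158 = 55.7%, Formula K 11/16 = 68.8% → Formula K
Sandy soil: Blend 2 24/55 = 43.6%, Formula K 47/88 = 53.4% → Formula K
Loam: Blend 2 2/15 = 13.3%, Formula K 16/92 = 17.4% → Formula K
Overall: Blend 2 130/273 = 47.6%, Formula K 122/302 = 40.4% → Blend 2
Formula K wins each soil group but Blend 2 wins overall — the comparison reverses. Formula K's plots skew toward loam, which has a lower base rate.

Yes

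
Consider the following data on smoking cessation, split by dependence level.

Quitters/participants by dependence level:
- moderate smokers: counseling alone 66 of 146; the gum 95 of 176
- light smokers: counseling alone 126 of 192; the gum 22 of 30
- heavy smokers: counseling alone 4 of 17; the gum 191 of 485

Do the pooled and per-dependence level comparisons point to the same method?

No

Moderate smokers: counseling alone 66/146 = 45.2%, the gum 95/176 = 54.0% → the gum
Light smokers: counseling alone 126/192 = 65.6%, the gum 22/30 = 73.3% → the gum
Heavy smokers: counseling alone 4/17 = 23.5%, the gum 191/485 = 39.4% → the gum
Overall: counseling alone 196/355 = 55.2%, the gum 308/691 = 44.6% → counseling alone
The gum wins each dependence group but counseling alone wins overall — the comparison reverses. The gum's participants skew toward heavy smokers, which has a lower base rate.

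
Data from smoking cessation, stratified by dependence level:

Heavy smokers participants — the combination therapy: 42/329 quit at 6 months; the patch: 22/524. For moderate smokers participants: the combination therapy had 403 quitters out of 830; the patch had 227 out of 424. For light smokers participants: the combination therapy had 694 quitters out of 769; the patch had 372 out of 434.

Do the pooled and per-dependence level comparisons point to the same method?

Heavy smokers: the combination therapy 42/329 = 12.8%, the patch 22/524 = 4.2% → the combination therapy
Moderate smokers: the combination therapy 403/830 = 48.6%, the patch 227/424 = 53.5% → the patch
Light smokers: the combination therapy 694/769 = 90.2%, the patch 372/434 = 85.7% → the combination therapy
Overall: the combination therapy 1139/1928 = 59.1%, the patch 621/1382 = 44.9% → the combination therapy
Neither sweeps: the combination therapy wins 2 of 3 groups, the patch wins 1. The combination therapy wins overall but not every group — no Simpson reversal.

No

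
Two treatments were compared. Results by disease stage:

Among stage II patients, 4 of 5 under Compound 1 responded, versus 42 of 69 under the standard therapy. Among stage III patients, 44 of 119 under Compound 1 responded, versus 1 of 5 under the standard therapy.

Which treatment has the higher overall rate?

the standard therapy

Stage II: Compound 1 4/5 = 80.0%, the standard therapy 42/69 = 60.9% → Compound 1
Stage III: Compound 1 44/119 = 37.0%, the standard therapy 1/5 = 20.0% → Compound 1
Overall: Compound 1 48/124 = 38.7%, the standard therapy 43/74 = 58.1% → the standard therapy
(Compound 1 wins every disease group but the standard therapy wins overall — Compound 1's patients skew toward the low-rate stage III group.)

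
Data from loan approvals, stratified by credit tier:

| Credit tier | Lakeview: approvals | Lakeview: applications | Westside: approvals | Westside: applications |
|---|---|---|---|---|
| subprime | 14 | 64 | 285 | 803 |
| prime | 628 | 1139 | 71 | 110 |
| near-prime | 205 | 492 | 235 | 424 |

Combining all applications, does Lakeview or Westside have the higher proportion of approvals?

Subprime: Lakeview 14/64 = 21.9%, Westside 285/803 = 35.5% → Westside
Prime: Lakeview 628/1139 = 55.1%, Westside 71/110 = 64.5% → Westside
Near-prime: Lakeview 205/492 = 41.7%, Westside 235/424 = 55.4% → Westside
Overall: Lakeview 847/1695 = 50.0%, Westside 591/1337 = 44.2% → Lakeview
(Westside wins every credit group but Lakeview wins overall — Westside's applications skew toward the low-rate subprime group.)

Lakeview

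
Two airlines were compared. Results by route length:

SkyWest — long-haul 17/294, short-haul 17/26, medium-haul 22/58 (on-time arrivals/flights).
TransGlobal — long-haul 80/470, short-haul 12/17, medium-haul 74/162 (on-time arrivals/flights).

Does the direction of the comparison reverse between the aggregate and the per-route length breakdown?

Long-haul: SkyWest 17/294 = 5.8%, TransGlobal 80/470 = 17.0% → TransGlobal
Short-haul: SkyWest 17/26 = 65.4%, TransGlobal 12/17 = 70.6% → TransGlobal
Medium-haul: SkyWest 22/58 = 37.9%, TransGlobal 74/162 = 45.7% → TransGlobal
Overall: SkyWest 56/378 = 14.8%, TransGlobal 166/649 = 25.6% → TransGlobal
TransGlobal wins overall and in every route group — no reversal.

No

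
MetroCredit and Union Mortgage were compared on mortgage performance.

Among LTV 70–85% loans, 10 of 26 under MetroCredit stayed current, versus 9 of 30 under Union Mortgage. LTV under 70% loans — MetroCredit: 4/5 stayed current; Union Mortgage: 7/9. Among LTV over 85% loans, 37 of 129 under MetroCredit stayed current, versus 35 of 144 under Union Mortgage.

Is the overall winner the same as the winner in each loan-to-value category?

LTV 70–85%: MetroCredit 10/26 = 38.5%, Union Mortgage 9/30 = 30.0% → MetroCredit
LTV under 70%: MetroCredit 4/5 = 80.0%, Union Mortgage 7/9 = 77.8% → MetroCredit
LTV over 85%: MetroCredit 37/129 = 28.7%, Union Mortgage 35/144 = 24.3% → MetroCredit
Overall: MetroCredit 51/160 = 31.9%, Union Mortgage 51/183 = 27.9% → MetroCredit
MetroCredit wins overall and in every loan-to-value group — no reversal.

Yes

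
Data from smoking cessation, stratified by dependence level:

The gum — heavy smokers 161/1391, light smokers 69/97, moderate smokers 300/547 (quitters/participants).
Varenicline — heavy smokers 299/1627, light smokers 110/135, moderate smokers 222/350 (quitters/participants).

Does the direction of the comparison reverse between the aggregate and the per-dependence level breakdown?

Heavy smokers: the gum 161/1391 = 11.6%, varenicline 299/1627 = 18.4% → varenicline
Light smokers: the gum 69/97 = 71.1%, varenicline 110/135 = 81.5% → varenicline
Moderate smokers: the gum 300/547 = 54.8%, varenicline 222/350 = 63.4% → varenicline
Overall: the gum 530/2035 = 26.0%, varenicline 631/2112 = 29.9% → varenicline
Varenicline wins overall and in every dependence group — no reversal.

No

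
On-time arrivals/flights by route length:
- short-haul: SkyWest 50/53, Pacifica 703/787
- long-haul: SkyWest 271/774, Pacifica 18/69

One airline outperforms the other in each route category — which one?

SkyWest

Short-haul: SkyWest 50/53 = 94.3%, Pacifica 703/787 = 89.3% → SkyWest
Long-haul: SkyWest 271/774 = 35.0%, Pacifica 18/69 = 26.1% → SkyWest
SkyWest has the higher rate in both groups.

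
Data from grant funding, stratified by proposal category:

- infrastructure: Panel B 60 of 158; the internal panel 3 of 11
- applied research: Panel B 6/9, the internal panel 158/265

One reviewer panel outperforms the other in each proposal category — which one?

Panel B

Infrastructure: Panel B 60/158 = 38.0%, the internal panel 3/11 = 27.3% → Panel B
Applied research: Panel B 6/9 = 66.7%, the internal panel 158/265 = 59.6% → Panel B
Panel B has the higher rate in both groups.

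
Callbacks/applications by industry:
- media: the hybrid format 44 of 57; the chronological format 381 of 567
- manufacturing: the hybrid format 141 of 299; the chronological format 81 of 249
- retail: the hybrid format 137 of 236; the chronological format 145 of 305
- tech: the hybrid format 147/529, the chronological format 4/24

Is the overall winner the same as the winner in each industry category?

Media: the hybrid format 44/57 = 77.2%, the chronological format 381/567 = 67.2% → the hybrid format
Manufacturing: the hybrid format 141/299 = 47.2%, the chronological format 81/249 = 32.5% → the hybrid format
Retail: the hybrid format 137/236 = 58.1%, the chronological format 145/305 = 47.5% → the hybrid format
Tech: the hybrid format 147/529 = 27.8%, the chronological format 4/24 = 16.7% → the hybrid format
Overall: the hybrid format 469/1121 = 41.8%, the chronological format 611/1145 = 53.4% → the chronological format
The hybrid format wins each industry group but the chronological format wins overall — the comparison reverses. The hybrid format's applications skew toward tech, which has a lower base rate.

No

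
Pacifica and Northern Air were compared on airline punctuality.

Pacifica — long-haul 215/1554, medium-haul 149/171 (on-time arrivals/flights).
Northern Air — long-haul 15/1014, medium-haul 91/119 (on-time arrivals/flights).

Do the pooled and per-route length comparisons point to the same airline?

Long-haul: Pacifica 215/1554 = 13.8%, Northern Air 15/1014 = 1.5% → Pacifica
Medium-haul: Pacifica 149/171 = 87.1%, Northern Air 91/119 = 76.5% → Pacifica
Overall: Pacifica 364/1725 = 21.1%, Northern Air 106/1133 = 9.4% → Pacifica
Pacifica wins overall and in every route group — no reversal.

Yes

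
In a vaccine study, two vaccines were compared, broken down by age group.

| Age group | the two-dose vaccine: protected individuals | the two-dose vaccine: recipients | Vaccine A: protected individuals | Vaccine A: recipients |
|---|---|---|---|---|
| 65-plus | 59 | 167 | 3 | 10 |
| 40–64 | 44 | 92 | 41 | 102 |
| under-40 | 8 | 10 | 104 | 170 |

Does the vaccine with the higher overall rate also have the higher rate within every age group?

65-plus: the two-dose vaccine 59/167 = 35.3%, Vaccine A 3/10 = 30.0% → the two-dose vaccine
40–64: the two-dose vaccine 44/92 = 47.8%, Vaccine A 41/102 = 40.2% → the two-dose vaccine
Under-40: the two-dose vaccine 8/10 = 80.0%, Vaccine A 104/170 = 61.2% → the two-dose vaccine
Overall: the two-dose vaccine 111/269 = 41.3%, Vaccine A 148/282 = 52.5% → Vaccine A
The two-dose vaccine wins each age group but Vaccine A wins overall — the comparison reverses. The two-dose vaccine's recipients skew toward 65-plus, which has a lower base rate.

No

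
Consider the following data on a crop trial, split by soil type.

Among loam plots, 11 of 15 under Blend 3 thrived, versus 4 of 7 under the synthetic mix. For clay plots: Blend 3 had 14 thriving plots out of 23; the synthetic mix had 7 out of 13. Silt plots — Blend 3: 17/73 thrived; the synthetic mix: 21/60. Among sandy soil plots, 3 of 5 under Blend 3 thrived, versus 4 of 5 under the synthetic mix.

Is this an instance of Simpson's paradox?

Loam: Blend 3 11/15 = 73.3%, the synthetic mix 4/7 = 57.1% → Blend 3
Clay: Blend 3 14/23 = 60.9%, the synthetic mix 7/13 = 53.8% → Blend 3
Silt: Blend 3 17/73 = 23.3%, the synthetic mix 21/60 = 35.0% → the synthetic mix
Sandy soil: Blend 3 3/5 = 60.0%, the synthetic mix 4/5 = 80.0% → the synthetic mix
Overall: Blend 3 45/116 = 38.8%, the synthetic mix 36/85 = 42.4% → the synthetic mix
Neither sweeps: Blend 3 wins 2 of 4 groups, the synthetic mix wins 2. The synthetic mix wins overall but not every group — no Simpson reversal.

No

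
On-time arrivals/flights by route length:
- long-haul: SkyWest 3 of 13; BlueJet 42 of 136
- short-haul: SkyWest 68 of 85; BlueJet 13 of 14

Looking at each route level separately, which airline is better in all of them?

BlueJet

Long-haul: SkyWest 3/13 = 23.1%, BlueJet 42/136 = 30.9% → BlueJet
Short-haul: SkyWest 68/85 = 80.0%, BlueJet 13/14 = 92.9% → BlueJet
BlueJet has the higher rate in both groups.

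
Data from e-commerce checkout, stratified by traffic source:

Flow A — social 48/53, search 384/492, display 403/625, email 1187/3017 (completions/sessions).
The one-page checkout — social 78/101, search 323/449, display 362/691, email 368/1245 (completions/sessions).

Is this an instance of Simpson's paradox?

Social: Flow A 48/53 = 90.6%, the one-page checkout 78/101 = 77.2% → Flow A
Search: Flow A 384/492 = 78.0%, the one-page checkout 323/449 = 71.9% → Flow A
Display: Flow A 403/625 = 64.5%, the one-page checkout 362/691 = 52.4% → Flow A
Email: Flow A 1187/3017 = 39.3%, the one-page checkout 368/1245 = 29.6% → Flow A
Overall: Flow A 2022/4187 = 48.3%, the one-page checkout 1131/2486 = 45.5% → Flow A
Flow A wins overall and in every traffic group — no reversal.

No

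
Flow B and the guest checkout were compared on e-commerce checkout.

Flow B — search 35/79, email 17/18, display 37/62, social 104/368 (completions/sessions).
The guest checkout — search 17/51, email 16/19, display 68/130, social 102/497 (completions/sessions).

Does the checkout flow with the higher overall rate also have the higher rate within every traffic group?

Search: Flow B 35/79 = 44.3%, the guest checkout 17/51 = 33.3% → Flow B
Email: Flow B 17/18 = 94.4%, the guest checkout 16/19 = 84.2% → Flow B
Display: Flow B 37/62 = 59.7%, the guest checkout 68/130 = 52.3% → Flow B
Social: Flow B 104/368 = 28.3%, the guest checkout 102/497 = 20.5% → Flow B
Overall: Flow B 193/527 = 36.6%, the guest checkout 203/697 = 29.1% → Flow B
Flow B wins overall and in every traffic group — no reversal.

Yes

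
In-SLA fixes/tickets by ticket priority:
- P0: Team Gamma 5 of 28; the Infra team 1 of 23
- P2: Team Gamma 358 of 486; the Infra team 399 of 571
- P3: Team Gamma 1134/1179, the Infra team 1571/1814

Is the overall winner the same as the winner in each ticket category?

P0: Team Gamma 5/28 = 17.9%, the Infra team 1/23 = 4.3% → Team Gamma
P2: Team Gamma 358/486 = 73.7%, the Infra team 399/571 = 69.9% → Team Gamma
P3: Team Gamma 1134/1179 = 96.2%, the Infra team 1571/1814 = 86.6% → Team Gamma
Overall: Team Gamma 1497/1693 = 88.4%, the Infra team 1971/2408 = 81.9% → Team Gamma
Team Gamma wins overall and in every ticket group — no reversal.

Yes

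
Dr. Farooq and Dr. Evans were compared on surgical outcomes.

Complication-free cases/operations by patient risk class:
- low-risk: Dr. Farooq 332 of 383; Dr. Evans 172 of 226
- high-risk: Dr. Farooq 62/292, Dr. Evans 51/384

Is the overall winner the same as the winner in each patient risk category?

Low-risk: Dr. Farooq 332/383 = 86.7%, Dr. Evans 172/226 = 76.1% → Dr. Farooq
High-risk: Dr. Farooq 62/292 = 21.2%, Dr. Evans 51/384 = 13.3% → Dr. Farooq
Overall: Dr. Farooq 394/675 = 58.4%, Dr. Evans 223/610 = 36.6% → Dr. Farooq
Dr. Farooq wins overall and in every patient risk group — no reversal.

Yes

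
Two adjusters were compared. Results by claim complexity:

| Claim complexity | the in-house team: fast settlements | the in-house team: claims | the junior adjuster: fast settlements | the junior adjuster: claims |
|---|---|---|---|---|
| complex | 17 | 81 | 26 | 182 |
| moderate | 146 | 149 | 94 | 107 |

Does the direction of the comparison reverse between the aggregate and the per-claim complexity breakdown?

Complex: the in-house team 17/81 = 21.0%, the junior adjuster 26/182 = 14.3% → the in-house team
Moderate: the in-house team 146/149 = 98.0%, the junior adjuster 94/107 = 87.9% → the in-house team
Overall: the in-house team 163/230 = 70.9%, the junior adjuster 120/289 = 41.5% → the in-house team
The in-house team wins overall and in every claim group — no reversal.

No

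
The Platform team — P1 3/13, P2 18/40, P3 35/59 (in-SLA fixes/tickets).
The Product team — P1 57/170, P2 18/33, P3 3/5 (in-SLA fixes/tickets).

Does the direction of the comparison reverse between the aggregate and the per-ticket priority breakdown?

Yes

P1: the Platform team 3/13 = 23.1%, the Product team 57/170 = 33.5% → the Product team
P2: the Platform team 18/40 = 45.0%, the Product team 18/33 = 54.5% → the Product team
P3: the Platform team 35/59 = 59.3%, the Product team 3/5 = 60.0% → the Product team
Overall: the Platform team 56/112 = 50.0%, the Product team 78/208 = 37.5% → the Platform team
The Product team wins each ticket group but the Platform team wins overall — the comparison reverses. The Product team's tickets skew toward P1, which has a lower base rate.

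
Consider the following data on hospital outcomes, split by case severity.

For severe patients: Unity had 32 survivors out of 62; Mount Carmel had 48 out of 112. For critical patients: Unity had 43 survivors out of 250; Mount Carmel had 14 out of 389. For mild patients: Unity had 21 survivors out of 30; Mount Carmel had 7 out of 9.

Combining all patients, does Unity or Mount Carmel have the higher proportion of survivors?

Severe: Unity 32/62 = 51.6%, Mount Carmel 48/112 = 42.9% → Unity
Critical: Unity 43/250 = 17.2%, Mount Carmel 14/389 = 3.6% → Unity
Mild: Unity 21/30 = 70.0%, Mount Carmel 7/9 = 77.8% → Mount Carmel
Overall: Unity 96/342 = 28.1%, Mount Carmel 69/510 = 13.5% → Unity
(Neither sweeps every case group, but Unity has the higher pooled rate.)

Unity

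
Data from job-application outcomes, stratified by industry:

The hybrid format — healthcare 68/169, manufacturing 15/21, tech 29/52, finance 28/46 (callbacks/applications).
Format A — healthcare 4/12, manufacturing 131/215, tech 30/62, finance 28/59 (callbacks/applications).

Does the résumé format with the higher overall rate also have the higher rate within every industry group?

No

Healthcare: the hybrid format 68/169 = 40.2%, Format A 4/12 = 33.3% → the hybrid format
Manufacturing: the hybrid format 15/21 = 71.4%, Format A 131/215 = 60.9% → the hybrid format
Tech: the hybrid format 29/52 = 55.8%, Format A 30/62 = 48.4% → the hybrid format
Finance: the hybrid format 28/46 = 60.9%, Format A 28/59 = 47.5% → the hybrid format
Overall: the hybrid format 140/288 = 48.6%, Format A 193/348 = 55.5% → Format A
The hybrid format wins each industry group but Format A wins overall — the comparison reverses. The hybrid format's applications skew toward healthcare, which has a lower base rate.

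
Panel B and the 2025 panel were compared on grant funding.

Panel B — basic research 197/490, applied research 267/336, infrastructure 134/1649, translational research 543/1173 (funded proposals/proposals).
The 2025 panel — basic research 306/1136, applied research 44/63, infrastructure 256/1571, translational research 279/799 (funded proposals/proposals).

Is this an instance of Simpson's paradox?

Basic research: Panel B 197/490 = 40.2%, the 2025 panel 306/1136 = 26.9% → Panel B
Applied research: Panel B 267/336 = 79.5%, the 2025 panel 44/63 = 69.8% → Panel B
Infrastructure: Panel B 134/1649 = 8.1%, the 2025 panel 256/1571 = 16.3% → the 2025 panel
Translational research: Panel B 543/1173 = 46.3%, the 2025 panel 279/799 = 34.9% → Panel B
Overall: Panel B 1141/3648 = 31.3%, the 2025 panel 885/3569 = 24.8% → Panel B
Neither sweeps: Panel B wins 3 of 4 groups, the 2025 panel wins 1. Panel B wins overall but not every group — no Simpson reversal.

No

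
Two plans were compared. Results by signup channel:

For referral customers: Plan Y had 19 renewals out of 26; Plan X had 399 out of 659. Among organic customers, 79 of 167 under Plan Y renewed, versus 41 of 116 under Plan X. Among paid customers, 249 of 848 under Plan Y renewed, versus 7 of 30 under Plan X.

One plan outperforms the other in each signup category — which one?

Plan Y

Referral: Plan Y 19/26 = 73.1%, Plan X 399/659 = 60.5% → Plan Y
Organic: Plan Y 79/167 = 47.3%, Plan X 41/116 = 35.3% → Plan Y
Paid: Plan Y 249/848 = 29.4%, Plan X 7/30 = 23.3% → Plan Y
Plan Y has the higher rate in all 3 groups.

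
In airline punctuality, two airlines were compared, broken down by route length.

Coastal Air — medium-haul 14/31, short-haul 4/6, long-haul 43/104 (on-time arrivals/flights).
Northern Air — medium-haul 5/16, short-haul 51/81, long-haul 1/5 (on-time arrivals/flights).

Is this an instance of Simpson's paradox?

Medium-haul: Coastal Air 14/31 = 45.2%, Northern Air 5/16 = 31.2% → Coastal Air
Short-haul: Coastal Air 4/6 = 66.7%, Northern Air 51/81 = 63.0% → Coastal Air
Long-haul: Coastal Air 43/104 = 41.3%, Northern Air 1/5 = 20.0% → Coastal Air
Overall: Coastal Air 61/141 = 43.3%, Northern Air 57/102 = 55.9% → Northern Air
Coastal Air wins each route group but Northern Air wins overall — the comparison reverses. Coastal Air's flights skew toward long-haul, which has a lower base rate.

Yes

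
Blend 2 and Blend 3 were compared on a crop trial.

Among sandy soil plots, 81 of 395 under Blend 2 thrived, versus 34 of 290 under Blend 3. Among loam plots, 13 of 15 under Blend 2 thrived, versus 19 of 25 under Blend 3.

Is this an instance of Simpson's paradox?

Sandy soil: Blend 2 81/395 = 20.5%, Blend 3 34/290 = 11.7% → Blend 2
Loam: Blend 2 13/15 = 86.7%, Blend 3 19/25 = 76.0% → Blend 2
Overall: Blend 2 94/410 = 22.9%, Blend 3 53/315 = 16.8% → Blend 2
Blend 2 wins overall and in every soil group — no reversal.

No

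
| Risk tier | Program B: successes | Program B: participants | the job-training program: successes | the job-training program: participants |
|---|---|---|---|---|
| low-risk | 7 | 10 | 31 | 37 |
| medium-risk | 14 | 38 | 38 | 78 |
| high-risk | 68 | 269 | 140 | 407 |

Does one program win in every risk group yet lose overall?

No

Low-risk: Program B 7/10 = 70.0%, the job-training program 31/37 = 83.8% → the job-training program
Medium-risk: Program B 14/38 = 36.8%, the job-training program 38/78 = 48.7% → the job-training program
High-risk: Program B 68/269 = 25.3%, the job-training program 140/407 = 34.4% → the job-training program
Overall: Program B 89/317 = 28.1%, the job-training program 209/522 = 40.0% → the job-training program
The job-training program wins overall and in every risk group — no reversal.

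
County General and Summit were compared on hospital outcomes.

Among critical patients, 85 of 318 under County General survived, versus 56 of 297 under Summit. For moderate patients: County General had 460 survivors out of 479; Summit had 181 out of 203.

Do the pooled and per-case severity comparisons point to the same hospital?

Critical: County General 85/318 = 26.7%, Summit 56/297 = 18.9% → County General
Moderate: County General 460/479 = 96.0%, Summit 181/203 = 89.2% → County General
Overall: County General 545/797 = 68.4%, Summit 237/500 = 47.4% → County General
County General wins overall and in every case group — no reversal.

Yes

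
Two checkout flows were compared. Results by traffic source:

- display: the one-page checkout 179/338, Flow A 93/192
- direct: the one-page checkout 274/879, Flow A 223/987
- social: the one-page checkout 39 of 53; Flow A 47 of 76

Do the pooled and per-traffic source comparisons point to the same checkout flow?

Display: the one-page checkout 179/338 = 53.0%, Flow A 93/192 = 48.4% → the one-page checkout
Direct: the one-page checkout 274/879 = 31.2%, Flow A 223/987 = 22.6% → the one-page checkout
Social: the one-page checkout 39/53 = 73.6%, Flow A 47/76 = 61.8% → the one-page checkout
Overall: the one-page checkout 492/1270 = 38.7%, Flow A 363/1255 = 28.9% → the one-page checkout
The one-page checkout wins overall and in every traffic group — no reversal.

Yes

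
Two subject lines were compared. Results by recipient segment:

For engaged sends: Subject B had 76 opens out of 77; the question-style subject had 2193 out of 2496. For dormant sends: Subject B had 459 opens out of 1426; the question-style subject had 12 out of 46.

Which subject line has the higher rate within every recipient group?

Subject B

Engaged: Subject B 76/77 = 98.7%, the question-style subject 2193/2496 = 87.9% → Subject B
Dormant: Subject B 459/1426 = 32.2%, the question-style subject 12/46 = 26.1% → Subject B
Subject B has the higher rate in both groups.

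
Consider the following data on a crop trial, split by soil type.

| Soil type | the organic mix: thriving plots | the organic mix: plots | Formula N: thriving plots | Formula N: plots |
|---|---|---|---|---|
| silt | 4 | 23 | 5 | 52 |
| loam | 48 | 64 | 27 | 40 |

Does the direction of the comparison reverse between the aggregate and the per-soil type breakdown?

No

Silt: the organic mix 4/23 = 17.4%, Formula N 5/52 = 9.6% → the organic mix
Loam: the organic mix 48/64 = 75.0%, Formula N 27/40 = 67.5% → the organic mix
Overall: the organic mix 52/87 = 59.8%, Formula N 32/92 = 34.8% → the organic mix
The organic mix wins overall and in every soil group — no reversal.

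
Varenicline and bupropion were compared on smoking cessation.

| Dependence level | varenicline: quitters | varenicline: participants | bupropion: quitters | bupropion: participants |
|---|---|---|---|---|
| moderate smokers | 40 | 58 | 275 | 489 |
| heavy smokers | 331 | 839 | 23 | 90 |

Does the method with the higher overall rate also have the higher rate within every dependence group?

No

Moderate smokers: varenicline 40/58 = 69.0%, bupropion 275/489 = 56.2% → varenicline
Heavy smokers: varenicline 331/839 = 39.5%, bupropion 23/90 = 25.6% → varenicline
Overall: varenicline 371/897 = 41.4%, bupropion 298/579 = 51.5% → bupropion
Varenicline wins each dependence group but bupropion wins overall — the comparison reverses. Varenicline's participants skew toward heavy smokers, which has a lower base rate.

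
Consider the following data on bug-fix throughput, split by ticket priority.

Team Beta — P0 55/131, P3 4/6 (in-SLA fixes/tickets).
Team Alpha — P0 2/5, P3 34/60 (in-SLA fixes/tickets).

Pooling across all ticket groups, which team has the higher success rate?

P0: Team Beta 55/131 = 42.0%, Team Alpha 2/5 = 40.0% → Team Beta
P3: Team Beta 4/6 = 66.7%, Team Alpha 34/60 = 56.7% → Team Beta
Overall: Team Beta 59/137 = 43.1%, Team Alpha 36/65 = 55.4% → Team Alpha
(Team Beta wins every ticket group but Team Alpha wins overall — Team Beta's tickets skew toward the low-rate P0 group.)

Team Alpha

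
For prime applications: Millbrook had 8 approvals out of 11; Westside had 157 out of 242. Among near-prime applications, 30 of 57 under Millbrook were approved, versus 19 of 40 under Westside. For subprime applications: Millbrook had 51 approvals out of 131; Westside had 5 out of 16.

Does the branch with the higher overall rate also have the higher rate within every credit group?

Prime: Millbrook 8/11 = 72.7%, Westside 157/242 = 64.9% → Millbrook
Near-prime: Millbrook 30/57 = 52.6%, Westside 19/40 = 47.5% → Millbrook
Subprime: Millbrook 51/131 = 38.9%, Westside 5/16 = 31.2% → Millbrook
Overall: Millbrook 89/199 = 44.7%, Westside 181/298 = 60.7% → Westside
Millbrook wins each credit group but Westside wins overall — the comparison reverses. Millbrook's applications skew toward subprime, which has a lower base rate.

No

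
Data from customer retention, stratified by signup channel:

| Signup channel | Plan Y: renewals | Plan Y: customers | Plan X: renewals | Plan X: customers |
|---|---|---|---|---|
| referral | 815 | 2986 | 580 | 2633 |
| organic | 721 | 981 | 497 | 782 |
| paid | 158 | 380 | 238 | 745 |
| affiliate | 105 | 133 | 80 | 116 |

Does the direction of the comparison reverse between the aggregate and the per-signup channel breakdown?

No

Referral: Plan Y 815/2986 = 27.3%, Plan X 580/2633 = 22.0% → Plan Y
Organic: Plan Y 721/981 = 73.5%, Plan X 497/782 = 63.6% → Plan Y
Paid: Plan Y 158/380 = 41.6%, Plan X 238/745 = 31.9% → Plan Y
Affiliate: Plan Y 105/133 = 78.9%, Plan X 80/116 = 69.0% → Plan Y
Overall: Plan Y 1799/4480 = 40.2%, Plan X 1395/4276 = 32.6% → Plan Y
Plan Y wins overall and in every signup group — no reversal.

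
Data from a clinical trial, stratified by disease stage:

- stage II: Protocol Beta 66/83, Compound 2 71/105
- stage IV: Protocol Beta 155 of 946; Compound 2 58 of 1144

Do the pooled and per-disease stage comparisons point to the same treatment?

Stage II: Protocol Beta 66/83 = 79.5%, Compound 2 71/105 = 67.6% → Protocol Beta
Stage IV: Protocol Beta 155/946 = 16.4%, Compound 2 58/1144 = 5.1% → Protocol Beta
Overall: Protocol Beta 221/1029 = 21.5%, Compound 2 129/1249 = 10.3% → Protocol Beta
Protocol Beta wins overall and in every disease group — no reversal.

Yes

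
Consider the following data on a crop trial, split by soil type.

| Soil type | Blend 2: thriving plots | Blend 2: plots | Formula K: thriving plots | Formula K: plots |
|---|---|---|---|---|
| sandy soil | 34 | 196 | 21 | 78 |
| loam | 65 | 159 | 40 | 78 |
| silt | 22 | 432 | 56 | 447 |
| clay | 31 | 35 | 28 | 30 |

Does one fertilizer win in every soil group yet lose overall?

Sandy soil: Blend 2 34/196 = 17.3%, Formula K 21/78 = 26.9% → Formula K
Loam: Blend 2 65/159 = 40.9%, Formula K 40/78 = 51.3% → Formula K
Silt: Blend 2 22/432 = 5.1%, Formula K 56/447 = 12.5% → Formula K
Clay: Blend 2 31/35 = 88.6%, Formula K 28/30 = 93.3% → Formula K
Overall: Blend 2 152/822 = 18.5%, Formula K 145/633 = 22.9% → Formula K
Formula K wins overall and in every soil group — no reversal.

No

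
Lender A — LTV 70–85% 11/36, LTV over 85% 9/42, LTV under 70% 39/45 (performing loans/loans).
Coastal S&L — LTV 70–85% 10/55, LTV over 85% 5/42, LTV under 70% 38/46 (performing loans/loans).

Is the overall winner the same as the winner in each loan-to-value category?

Yes

LTV 70–85%: Lender A 11/36 = 30.6%, Coastal S&L 10/55 = 18.2% → Lender A
LTV over 85%: Lender A 9/42 = 21.4%, Coastal S&L 5/42 = 11.9% → Lender A
LTV under 70%: Lender A 39/45 = 86.7%, Coastal S&L 38/46 = 82.6% → Lender A
Overall: Lender A 59/123 = 48.0%, Coastal S&L 53/143 = 37.1% → Lender A
Lender A wins overall and in every loan-to-value group — no reversal.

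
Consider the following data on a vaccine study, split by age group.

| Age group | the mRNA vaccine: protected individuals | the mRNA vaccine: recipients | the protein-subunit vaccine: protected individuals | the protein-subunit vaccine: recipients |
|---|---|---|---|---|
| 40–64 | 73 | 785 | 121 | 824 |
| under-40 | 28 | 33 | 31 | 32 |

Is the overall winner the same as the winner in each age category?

40–64: the mRNA vaccine 73/785 = 9.3%, the protein-subunit vaccine 121/824 = 14.7% → the protein-subunit vaccine
Under-40: the mRNA vaccine 28/33 = 84.8%, the protein-subunit vaccine 31/32 = 96.9% → the protein-subunit vaccine
Overall: the mRNA vaccine 101/818 = 12.3%, the protein-subunit vaccine 152/856 = 17.8% → the protein-subunit vaccine
The protein-subunit vaccine wins overall and in every age group — no reversal.

Yes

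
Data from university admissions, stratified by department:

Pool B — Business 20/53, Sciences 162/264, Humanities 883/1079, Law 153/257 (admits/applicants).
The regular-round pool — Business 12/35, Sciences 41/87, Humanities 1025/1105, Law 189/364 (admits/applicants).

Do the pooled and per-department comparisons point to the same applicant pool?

Business: Pool B 20/53 = 37.7%, the regular-round pool 12/35 = 34.3% → Pool B
Sciences: Pool B 162/264 = 61.4%, the regular-round pool 41/87 = 47.1% → Pool B
Humanities: Pool B 883/1079 = 81.8%, the regular-round pool 1025/1105 = 92.8% → the regular-round pool
Law: Pool B 153/257 = 59.5%, the regular-round pool 189/364 = 51.9% → Pool B
Overall: Pool B 1218/1653 = 73.7%, the regular-round pool 1267/1591 = 79.6% → the regular-round pool
Neither sweeps: Pool B wins 3 of 4 groups, the regular-round pool wins 1. The regular-round pool wins overall but not every group — no Simpson reversal.

No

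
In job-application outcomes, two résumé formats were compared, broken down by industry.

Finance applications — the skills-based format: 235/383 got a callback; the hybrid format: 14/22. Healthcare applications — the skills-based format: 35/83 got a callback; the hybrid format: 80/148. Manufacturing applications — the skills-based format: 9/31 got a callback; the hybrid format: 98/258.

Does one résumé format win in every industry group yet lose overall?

Finance: the skills-based format 235/383 = 61.4%, the hybrid format 14/22 = 63.6% → the hybrid format
Healthcare: the skills-based format 35/83 = 42.2%, the hybrid format 80/148 = 54.1% → the hybrid format
Manufacturing: the skills-based format 9/31 = 29.0%, the hybrid format 98/258 = 38.0% → the hybrid format
Overall: the skills-based format 279/497 = 56.1%, the hybrid format 192/428 = 44.9% → the skills-based format
The hybrid format wins each industry group but the skills-based format wins overall — the comparison reverses. The hybrid format's applications skew toward manufacturing, which has a lower base rate.

Yes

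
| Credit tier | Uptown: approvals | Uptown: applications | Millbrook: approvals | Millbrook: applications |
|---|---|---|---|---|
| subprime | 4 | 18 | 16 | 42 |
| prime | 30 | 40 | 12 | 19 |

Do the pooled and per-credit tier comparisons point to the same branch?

Subprime: Uptown 4/18 = 22.2%, Millbrook 16/42 = 38.1% → Millbrook
Prime: Uptown 30/40 = 75.0%, Millbrook 12/19 = 63.2% → Uptown
Overall: Uptown 34/58 = 58.6%, Millbrook 28/61 = 45.9% → Uptown
Neither sweeps: Uptown wins 1 of 2 groups, Millbrook wins 1. Uptown wins overall but not every group — no Simpson reversal.

No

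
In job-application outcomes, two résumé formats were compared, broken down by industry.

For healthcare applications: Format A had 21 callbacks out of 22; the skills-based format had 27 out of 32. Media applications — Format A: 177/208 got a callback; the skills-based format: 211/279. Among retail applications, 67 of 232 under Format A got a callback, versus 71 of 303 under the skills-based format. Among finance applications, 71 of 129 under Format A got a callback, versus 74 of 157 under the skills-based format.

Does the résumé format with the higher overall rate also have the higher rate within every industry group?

Yes

Healthcare: Format A 21/22 = 95.5%, the skills-based format 27/32 = 84.4% → Format A
Media: Format A 177/208 = 85.1%, the skills-based format 211/279 = 75.6% → Format A
Retail: Format A 67/232 = 28.9%, the skills-based format 71/303 = 23.4% → Format A
Finance: Format A 71/129 = 55.0%, the skills-based format 74/157 = 47.1% → Format A
Overall: Format A 336/591 = 56.9%, the skills-based format 383/771 = 49.7% → Format A
Format A wins overall and in every industry group — no reversal.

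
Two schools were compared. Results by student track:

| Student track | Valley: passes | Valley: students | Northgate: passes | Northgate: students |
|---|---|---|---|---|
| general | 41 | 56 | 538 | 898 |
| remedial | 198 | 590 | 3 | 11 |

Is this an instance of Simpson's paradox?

General: Valley 41/56 = 73.2%, Northgate 538/898 = 59.9% → Valley
Remedial: Valley 198/590 = 33.6%, Northgate 3/11 = 27.3% → Valley
Overall: Valley 239/646 = 37.0%, Northgate 541/909 = 59.5% → Northgate
Valley wins each student group but Northgate wins overall — the comparison reverses. Valley's students skew toward remedial, which has a lower base rate.

Yes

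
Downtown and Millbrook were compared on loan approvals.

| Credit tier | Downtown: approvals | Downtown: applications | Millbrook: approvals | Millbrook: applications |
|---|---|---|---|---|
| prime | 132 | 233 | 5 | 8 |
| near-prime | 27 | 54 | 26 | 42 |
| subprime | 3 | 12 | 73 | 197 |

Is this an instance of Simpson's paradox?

Prime: Downtown 132/233 = 56.7%, Millbrook 5/8 = 62.5% → Millbrook
Near-prime: Downtown 27/54 = 50.0%, Millbrook 26/42 = 61.9% → Millbrook
Subprime: Downtown 3/12 = 25.0%, Millbrook 73/197 = 37.1% → Millbrook
Overall: Downtown 162/299 = 54.2%, Millbrook 104/247 = 42.1% → Downtown
Millbrook wins each credit group but Downtown wins overall — the comparison reverses. Millbrook's applications skew toward subprime, which has a lower base rate.

Yes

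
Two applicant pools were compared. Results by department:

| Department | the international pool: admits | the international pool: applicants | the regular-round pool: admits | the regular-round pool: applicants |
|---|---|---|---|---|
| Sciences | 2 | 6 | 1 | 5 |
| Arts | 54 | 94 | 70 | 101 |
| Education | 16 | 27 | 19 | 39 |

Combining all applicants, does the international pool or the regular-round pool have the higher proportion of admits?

Sciences: the international pool 2/6 = 33.3%, the regular-round pool 1/5 = 20.0% → the international pool
Arts: the international pool 54/94 = 57.4%, the regular-round pool 70/101 = 69.3% → the regular-round pool
Education: the international pool 16/27 = 59.3%, the regular-round pool 19/39 = 48.7% → the international pool
Overall: the international pool 72/127 = 56.7%, the regular-round pool 90/145 = 62.1% → the regular-round pool
(Neither sweeps every department group, but the regular-round pool has the higher pooled rate.)

the regular-round pool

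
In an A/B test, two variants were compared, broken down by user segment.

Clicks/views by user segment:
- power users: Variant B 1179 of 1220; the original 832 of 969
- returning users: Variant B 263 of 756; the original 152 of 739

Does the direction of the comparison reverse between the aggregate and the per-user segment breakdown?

No

Power users: Variant B 1179/1220 = 96.6%, the original 832/969 = 85.9% → Variant B
Returning users: Variant B 263/756 = 34.8%, the original 152/739 = 20.6% → Variant B
Overall: Variant B 1442/1976 = 73.0%, the original 984/1708 = 57.6% → Variant B
Variant B wins overall and in every user group — no reversal.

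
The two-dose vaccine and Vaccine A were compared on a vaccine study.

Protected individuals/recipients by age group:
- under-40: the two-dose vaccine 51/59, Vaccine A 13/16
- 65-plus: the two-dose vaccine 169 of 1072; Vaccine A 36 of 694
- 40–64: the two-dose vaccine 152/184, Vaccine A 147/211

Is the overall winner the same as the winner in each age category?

Yes

Under-40: the two-dose vaccine 51/59 = 86.4%, Vaccine A 13/16 = 81.2% → the two-dose vaccine
65-plus: the two-dose vaccine 169/1072 = 15.8%, Vaccine A 36/694 = 5.2% → the two-dose vaccine
40–64: the two-dose vaccine 152/184 = 82.6%, Vaccine A 147/211 = 69.7% → the two-dose vaccine
Overall: the two-dose vaccine 372/1315 = 28.3%, Vaccine A 196/921 = 21.3% → the two-dose vaccine
The two-dose vaccine wins overall and in every age group — no reversal.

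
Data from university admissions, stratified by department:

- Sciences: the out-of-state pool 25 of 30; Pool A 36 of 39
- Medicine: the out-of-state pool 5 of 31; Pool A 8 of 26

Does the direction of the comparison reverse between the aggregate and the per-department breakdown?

No

Sciences: the out-of-state pool 25/30 = 83.3%, Pool A 36/39 = 92.3% → Pool A
Medicine: the out-of-state pool 5/31 = 16.1%, Pool A 8/26 = 30.8% → Pool A
Overall: the out-of-state pool 30/61 = 49.2%, Pool A 44/65 = 67.7% → Pool A
Pool A wins overall and in every department group — no reversal.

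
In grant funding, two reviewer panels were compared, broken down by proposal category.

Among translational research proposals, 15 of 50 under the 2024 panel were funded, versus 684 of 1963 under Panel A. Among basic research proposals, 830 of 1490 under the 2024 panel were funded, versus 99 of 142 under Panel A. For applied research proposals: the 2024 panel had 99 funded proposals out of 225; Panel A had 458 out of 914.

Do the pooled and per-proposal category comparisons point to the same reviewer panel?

Translational research: the 2024 panel 15/50 = 30.0%, Panel A 684/1963 = 34.8% → Panel A
Basic research: the 2024 panel 830/1490 = 55.7%, Panel A 99/142 = 69.7% → Panel A
Applied research: the 2024 panel 99/225 = 44.0%, Panel A 458/914 = 50.1% → Panel A
Overall: the 2024 panel 944/1765 = 53.5%, Panel A 1241/3019 = 41.1% → the 2024 panel
Panel A wins each proposal group but the 2024 panel wins overall — the comparison reverses. Panel A's proposals skew toward translational research, which has a lower base rate.

No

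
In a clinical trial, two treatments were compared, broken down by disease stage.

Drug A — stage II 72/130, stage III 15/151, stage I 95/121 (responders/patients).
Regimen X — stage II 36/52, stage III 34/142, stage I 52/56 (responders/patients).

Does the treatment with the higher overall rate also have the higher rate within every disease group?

Yes

Stage II: Drug A 72/130 = 55.4%, Regimen X 36/52 = 69.2% → Regimen X
Stage III: Drug A 15/151 = 9.9%, Regimen X 34/142 = 23.9% → Regimen X
Stage I: Drug A 95/121 = 78.5%, Regimen X 52/56 = 92.9% → Regimen X
Overall: Drug A 182/402 = 45.3%, Regimen X 122/250 = 48.8% → Regimen X
Regimen X wins overall and in every disease group — no reversal.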